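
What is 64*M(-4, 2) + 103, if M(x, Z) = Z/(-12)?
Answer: 277/3 ≈ 92.333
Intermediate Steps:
M(x, Z) = -Z/12 (M(x, Z) = Z*(-1/12) = -Z/12)
64*M(-4, 2) + 103 = 64*(-1/12*2) + 103 = 64*(-⅙) + 103 = -32/3 + 103 = 277/3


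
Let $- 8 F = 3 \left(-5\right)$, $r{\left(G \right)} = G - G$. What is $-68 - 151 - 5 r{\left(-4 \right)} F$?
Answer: $-68$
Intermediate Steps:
$r{\left(G \right)} = 0$
$F = \frac{15}{8}$ ($F = - \frac{3 \left(-5\right)}{8} = \left(- \frac{1}{8}\right) \left(-15\right) = \frac{15}{8} \approx 1.875$)
$-68 - 151 - 5 r{\left(-4 \right)} F = -68 - 151 \left(-5\right) 0 \cdot \frac{15}{8} = -68 - 151 \cdot 0 \cdot \frac{15}{8} = -68 - 0 = -68 + 0 = -68$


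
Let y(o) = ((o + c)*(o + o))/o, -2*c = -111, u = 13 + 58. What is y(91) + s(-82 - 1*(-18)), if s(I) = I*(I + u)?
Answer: -155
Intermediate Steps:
u = 71
c = 111/2 (c = -1/2*(-111) = 111/2 ≈ 55.500)
y(o) = 111 + 2*o (y(o) = ((o + 111/2)*(o + o))/o = ((111/2 + o)*(2*o))/o = (2*o*(111/2 + o))/o = 111 + 2*o)
s(I) = I*(71 + I) (s(I) = I*(I + 71) = I*(71 + I))
y(91) + s(-82 - 1*(-18)) = (111 + 2*91) + (-82 - 1*(-18))*(71 + (-82 - 1*(-18))) = (111 + 182) + (-82 + 18)*(71 + (-82 + 18)) = 293 - 64*(71 - 64) = 293 - 64*7 = 293 - 448 = -155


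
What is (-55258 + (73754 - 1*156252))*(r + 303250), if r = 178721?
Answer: -66394397076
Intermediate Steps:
(-55258 + (73754 - 1*156252))*(r + 303250) = (-55258 + (73754 - 1*156252))*(178721 + 303250) = (-55258 + (73754 - 156252))*481971 = (-55258 - 82498)*481971 = -137756*481971 = -66394397076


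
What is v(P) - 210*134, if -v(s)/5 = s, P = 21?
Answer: -28245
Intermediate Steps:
v(s) = -5*s
v(P) - 210*134 = -5*21 - 210*134 = -105 - 28140 = -28245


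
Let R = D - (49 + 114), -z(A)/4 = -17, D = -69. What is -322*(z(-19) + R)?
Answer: 52808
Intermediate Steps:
z(A) = 68 (z(A) = -4*(-17) = 68)
R = -232 (R = -69 - (49 + 114) = -69 - 1*163 = -69 - 163 = -232)
-322*(z(-19) + R) = -322*(68 - 232) = -322*(-164) = 52808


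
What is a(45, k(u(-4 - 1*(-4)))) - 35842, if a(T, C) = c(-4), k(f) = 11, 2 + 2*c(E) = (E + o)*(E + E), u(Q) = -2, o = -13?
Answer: -35775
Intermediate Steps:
c(E) = -1 + E*(-13 + E) (c(E) = -1 + ((E - 13)*(E + E))/2 = -1 + ((-13 + E)*(2*E))/2 = -1 + (2*E*(-13 + E))/2 = -1 + E*(-13 + E))
a(T, C) = 67 (a(T, C) = -1 + (-4)² - 13*(-4) = -1 + 16 + 52 = 67)
a(45, k(u(-4 - 1*(-4)))) - 35842 = 67 - 35842 = -35775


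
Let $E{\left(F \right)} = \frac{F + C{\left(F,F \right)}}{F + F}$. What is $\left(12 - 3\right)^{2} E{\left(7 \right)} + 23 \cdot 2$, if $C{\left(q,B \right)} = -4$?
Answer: $\frac{887}{14} \approx 63.357$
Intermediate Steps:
$E{\left(F \right)} = \frac{-4 + F}{2 F}$ ($E{\left(F \right)} = \frac{F - 4}{F + F} = \frac{-4 + F}{2 F}$)
$\left(12 - 3\right)^{2} E{\left(7 \right)} + 23 \cdot 2 = \left(12 - 3\right)^{2} \frac{-4 + 7}{2 \cdot 7} + 23 \cdot 2 = 9^{2} \cdot \frac{1}{2} \cdot \frac{1}{7} \cdot 3 + 46 = 81 \cdot \frac{3}{14} + 46 = \frac{243}{14} + 46 = \frac{887}{14}$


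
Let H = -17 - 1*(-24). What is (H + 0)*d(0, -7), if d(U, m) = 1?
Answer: 7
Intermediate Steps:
H = 7 (H = -17 + 24 = 7)
(H + 0)*d(0, -7) = (7 + 0)*1 = 7*1 = 7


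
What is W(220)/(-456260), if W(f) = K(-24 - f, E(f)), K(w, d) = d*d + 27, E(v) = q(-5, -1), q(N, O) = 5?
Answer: -13/114065 ≈ -0.00011397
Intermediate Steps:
E(v) = 5
K(w, d) = 27 + d² (K(w, d) = d² + 27 = 27 + d²)
W(f) = 52 (W(f) = 27 + 5² = 27 + 25 = 52)
W(220)/(-456260) = 52/(-456260) = 52*(-1/456260) = -13/114065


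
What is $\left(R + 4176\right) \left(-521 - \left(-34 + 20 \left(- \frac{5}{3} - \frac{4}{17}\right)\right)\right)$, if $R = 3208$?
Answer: $- \frac{169071448}{51} \approx -3.3151 \cdot 10^{6}$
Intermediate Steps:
$\left(R + 4176\right) \left(-521 - \left(-34 + 20 \left(- \frac{5}{3} - \frac{4}{17}\right)\right)\right) = \left(3208 + 4176\right) \left(-521 - \left(-34 + 20 \left(- \frac{5}{3} - \frac{4}{17}\right)\right)\right) = 7384 \left(-521 - \left(-34 + 20 \left(\left(-5\right) \frac{1}{3} - \frac{4}{17}\right)\right)\right) = 7384 \left(-521 - \left(-34 + 20 \left(- \frac{5}{3} - \frac{4}{17}\right)\right)\right) = 7384 \left(-521 + \left(34 - - \frac{1940}{51}\right)\right) = 7384 \left(-521 + \left(34 + \frac{1940}{51}\right)\right) = 7384 \left(-521 + \frac{3674}{51}\right) = 7384 \left(- \frac{22897}{51}\right) = - \frac{169071448}{51}$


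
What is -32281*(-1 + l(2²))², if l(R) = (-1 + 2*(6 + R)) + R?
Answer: -15624004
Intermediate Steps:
l(R) = 11 + 3*R (l(R) = (-1 + (12 + 2*R)) + R = (11 + 2*R) + R = 11 + 3*R)
-32281*(-1 + l(2²))² = -32281*(-1 + (11 + 3*2²))² = -32281*(-1 + (11 + 3*4))² = -32281*(-1 + (11 + 12))² = -32281*(-1 + 23)² = -32281*22² = -32281*484 = -15624004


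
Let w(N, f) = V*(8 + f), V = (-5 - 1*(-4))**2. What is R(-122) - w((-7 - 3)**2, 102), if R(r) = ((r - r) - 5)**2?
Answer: -85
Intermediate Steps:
V = 1 (V = (-5 + 4)**2 = (-1)**2 = 1)
R(r) = 25 (R(r) = (0 - 5)**2 = (-5)**2 = 25)
w(N, f) = 8 + f (w(N, f) = 1*(8 + f) = 8 + f)
R(-122) - w((-7 - 3)**2, 102) = 25 - (8 + 102) = 25 - 1*110 = 25 - 110 = -85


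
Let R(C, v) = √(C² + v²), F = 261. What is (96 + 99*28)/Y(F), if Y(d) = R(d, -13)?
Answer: 1434*√68290/34145 ≈ 10.975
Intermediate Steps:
Y(d) = √(169 + d²) (Y(d) = √(d² + (-13)²) = √(d² + 169) = √(169 + d²))
(96 + 99*28)/Y(F) = (96 + 99*28)/(√(169 + 261²)) = (96 + 2772)/(√(169 + 68121)) = 2868/(√68290) = 2868*(√68290/68290) = 1434*√68290/34145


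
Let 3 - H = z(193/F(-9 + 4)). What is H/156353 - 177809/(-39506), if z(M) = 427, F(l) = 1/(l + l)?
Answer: 27784220033/6176881618 ≈ 4.4981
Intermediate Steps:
F(l) = 1/(2*l)
H = -424 (H = 3 - 1*427 = 3 - 427 = -424)
H/156353 - 177809/(-39506) = -424/156353 - 177809/(-39506) = -424*1/156353 - 177809*(-1/39506) = -424/156353 + 177809/39506 = 27784220033/6176881618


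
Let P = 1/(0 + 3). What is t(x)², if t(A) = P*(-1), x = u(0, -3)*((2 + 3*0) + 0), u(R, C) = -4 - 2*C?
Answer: ⅑ ≈ 0.11111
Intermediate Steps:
P = ⅓ (P = 1/3 = ⅓ ≈ 0.33333)
x = 4 (x = (-4 - 2*(-3))*((2 + 3*0) + 0) = (-4 + 6)*((2 + 0) + 0) = 2*(2 + 0) = 2*2 = 4)
t(A) = -⅓ (t(A) = (⅓)*(-1) = -⅓)
t(x)² = (-⅓)² = ⅑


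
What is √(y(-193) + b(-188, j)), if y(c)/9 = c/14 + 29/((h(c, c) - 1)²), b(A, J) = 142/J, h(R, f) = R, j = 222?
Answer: I*√2804452702149/150738 ≈ 11.11*I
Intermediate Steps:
y(c) = 261/(-1 + c)² + 9*c/14 (y(c) = 9*(c/14 + 29/((c - 1)²)) = 9*(c*(1/14) + 29/((-1 + c)²)) = 9*(c/14 + 29/(-1 + c)²) = 9*(29/(-1 + c)² + c/14) = 261/(-1 + c)² + 9*c/14)
√(y(-193) + b(-188, j)) = √((261/(-1 - 193)² + (9/14)*(-193)) + 142/222) = √((261/(-194)² - 1737/14) + 142*(1/222)) = √((261*(1/37636) - 1737/14) + 71/111) = √((261/37636 - 1737/14) + 71/111) = √(-32685039/263452 + 71/111) = √(-3609334237/29243172) = I*√2804452702149/150738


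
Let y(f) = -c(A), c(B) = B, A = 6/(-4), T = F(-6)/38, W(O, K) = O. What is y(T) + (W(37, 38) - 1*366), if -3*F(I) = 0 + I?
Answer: -655/2 ≈ -327.50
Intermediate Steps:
F(I) = -I/3 (F(I) = -(0 + I)/3 = -I/3)
T = 1/19 (T = -⅓*(-6)/38 = 2*(1/38) = 1/19 ≈ 0.052632)
A = -3/2 (A = 6*(-¼) = -3/2 ≈ -1.5000)
y(f) = 3/2 (y(f) = -1*(-3/2) = 3/2)
y(T) + (W(37, 38) - 1*366) = 3/2 + (37 - 1*366) = 3/2 + (37 - 366) = 3/2 - 329 = -655/2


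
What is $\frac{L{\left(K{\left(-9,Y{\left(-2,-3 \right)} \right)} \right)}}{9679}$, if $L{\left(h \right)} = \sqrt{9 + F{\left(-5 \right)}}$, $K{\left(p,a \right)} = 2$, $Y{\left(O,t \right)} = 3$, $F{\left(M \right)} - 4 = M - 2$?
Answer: $\frac{\sqrt{6}}{9679} \approx 0.00025307$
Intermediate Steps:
$F{\left(M \right)} = 2 + M$ ($F{\left(M \right)} = 4 + \left(M - 2\right) = 4 + \left(-2 + M\right) = 2 + M$)
$L{\left(h \right)} = \sqrt{6}$ ($L{\left(h \right)} = \sqrt{9 + \left(2 - 5\right)} = \sqrt{9 - 3} = \sqrt{6}$)
$\frac{L{\left(K{\left(-9,Y{\left(-2,-3 \right)} \right)} \right)}}{9679} = \frac{\sqrt{6}}{9679}$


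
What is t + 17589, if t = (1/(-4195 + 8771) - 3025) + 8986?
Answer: 107764801/4576 ≈ 23550.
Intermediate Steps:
t = 27277537/4576 (t = (1/4576 - 3025) + 8986 = -13842399/4576 + 8986 = 27277537/4576 ≈ 5961.0)
t + 17589 = 27277537/4576 + 17589 = 107764801/4576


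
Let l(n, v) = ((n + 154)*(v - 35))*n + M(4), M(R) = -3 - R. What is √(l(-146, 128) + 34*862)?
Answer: I*√79323 ≈ 281.64*I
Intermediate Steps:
l(n, v) = -7 + n*(-35 + v)*(154 + n) (l(n, v) = ((n + 154)*(v - 35))*n + (-3 - 1*4) = ((154 + n)*(-35 + v))*n + (-3 - 4) = ((-35 + v)*(154 + n))*n - 7 = n*(-35 + v)*(154 + n) - 7 = -7 + n*(-35 + v)*(154 + n))
√(l(-146, 128) + 34*862) = √((-7 - 5390*(-146) - 35*(-146)² + 128*(-146)² + 154*(-146)*128) + 34*862) = √((-7 + 786940 - 35*21316 + 128*21316 - 2877952) + 29308) = √((-7 + 786940 - 746060 + 2728448 - 2877952) + 29308) = √(-108631 + 29308) = √(-79323) = I*√79323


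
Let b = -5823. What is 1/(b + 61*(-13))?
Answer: -1/6616 ≈ -0.00015115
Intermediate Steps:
1/(b + 61*(-13)) = 1/(-5823 + 61*(-13)) = 1/(-5823 - 793) = 1/(-6616) = -1/6616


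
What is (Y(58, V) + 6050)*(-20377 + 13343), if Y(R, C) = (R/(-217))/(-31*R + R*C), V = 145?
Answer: -526371449783/12369 ≈ -4.2556e+7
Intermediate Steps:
Y(R, C) = -R/(217*(-31*R + C*R)) (Y(R, C) = (R*(-1/217))/(-31*R + C*R) = (-R/217)/(-31*R + C*R) = -R/(217*(-31*R + C*R)))
(Y(58, V) + 6050)*(-20377 + 13343) = (-1/(-6727 + 217*145) + 6050)*(-20377 + 13343) = (-1/(-6727 + 31465) + 6050)*(-7034) = (-1/24738 + 6050)*(-7034) = (149664899/24738)*(-7034) = -526371449783/12369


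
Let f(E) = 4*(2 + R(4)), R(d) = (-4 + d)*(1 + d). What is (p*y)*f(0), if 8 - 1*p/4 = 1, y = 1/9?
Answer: 224/9 ≈ 24.889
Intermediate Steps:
y = ⅑ ≈ 0.11111
R(d) = (1 + d)*(-4 + d)
f(E) = 8 (f(E) = 4*(2 + (-4 + 4² - 3*4)) = 4*(2 + (-4 + 16 - 12)) = 4*(2 + 0) = 4*2 = 8)
p = 28 (p = 32 - 4*1 = 32 - 4 = 28)
(p*y)*f(0) = (28*(⅑))*8 = (28/9)*8 = 224/9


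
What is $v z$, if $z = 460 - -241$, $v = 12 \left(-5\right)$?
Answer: $-42060$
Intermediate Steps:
$v = -60$
$z = 701$ ($z = 460 + 241 = 701$)
$v z = \left(-60\right) 701 = -42060$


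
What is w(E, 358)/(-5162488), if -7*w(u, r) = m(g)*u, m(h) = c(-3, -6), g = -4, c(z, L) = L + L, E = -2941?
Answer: 8823/9034354 ≈ 0.00097661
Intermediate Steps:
c(z, L) = 2*L
m(h) = -12 (m(h) = 2*(-6) = -12)
w(u, r) = 12*u/7 (w(u, r) = -(-12)*u/7 = 12*u/7)
w(E, 358)/(-5162488) = ((12/7)*(-2941))/(-5162488) = -35292/7*(-1/5162488) = 8823/9034354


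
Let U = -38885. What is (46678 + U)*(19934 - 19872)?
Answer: 483166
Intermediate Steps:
(46678 + U)*(19934 - 19872) = (46678 - 38885)*(19934 - 19872) = 7793*62 = 483166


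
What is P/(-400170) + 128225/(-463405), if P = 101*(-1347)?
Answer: 782204119/12362718590 ≈ 0.063271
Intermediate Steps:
P = -136047
P/(-400170) + 128225/(-463405) = -136047/(-400170) + 128225/(-463405) = -136047*(-1/400170) + 128225*(-1/463405) = 45349/133390 - 25645/92681 = 782204119/12362718590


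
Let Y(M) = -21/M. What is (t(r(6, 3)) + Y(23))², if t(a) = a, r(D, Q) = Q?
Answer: 2304/529 ≈ 4.3554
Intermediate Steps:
(t(r(6, 3)) + Y(23))² = (3 - 21/23)² = (48/23)² = 2304/529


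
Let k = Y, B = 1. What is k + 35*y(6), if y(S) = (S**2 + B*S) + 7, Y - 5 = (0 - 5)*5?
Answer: 1695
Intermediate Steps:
Y = -20 (Y = 5 + (0 - 5)*5 = 5 - 5*5 = 5 - 25 = -20)
k = -20
y(S) = 7 + S + S**2 (y(S) = (S**2 + 1*S) + 7 = (S**2 + S) + 7 = (S + S**2) + 7 = 7 + S + S**2)
k + 35*y(6) = -20 + 35*(7 + 6 + 6**2) = -20 + 35*(7 + 6 + 36) = -20 + 35*49 = -20 + 1715 = 1695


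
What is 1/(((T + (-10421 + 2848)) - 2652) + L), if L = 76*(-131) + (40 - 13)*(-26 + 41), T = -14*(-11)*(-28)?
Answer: -1/24088 ≈ -4.1514e-5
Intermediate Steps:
T = -4312 (T = 154*(-28) = -4312)
L = -9551 (L = -9956 + 27*15 = -9956 + 405 = -9551)
1/(((T + (-10421 + 2848)) - 2652) + L) = 1/(((-4312 + (-10421 + 2848)) - 2652) - 9551) = 1/(((-4312 - 7573) - 2652) - 9551) = 1/((-11885 - 2652) - 9551) = 1/(-14537 - 9551) = 1/(-24088) = -1/24088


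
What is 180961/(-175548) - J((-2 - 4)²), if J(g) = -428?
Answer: 74953583/175548 ≈ 426.97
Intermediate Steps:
180961/(-175548) - J((-2 - 4)²) = 180961/(-175548) - 1*(-428) = 180961*(-1/175548) + 428 = -180961/175548 + 428 = 74953583/175548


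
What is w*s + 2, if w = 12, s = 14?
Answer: 170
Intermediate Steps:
w*s + 2 = 12*14 + 2 = 168 + 2 = 170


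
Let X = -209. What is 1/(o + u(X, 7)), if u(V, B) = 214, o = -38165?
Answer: -1/37951 ≈ -2.6350e-5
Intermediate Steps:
1/(o + u(X, 7)) = 1/(-38165 + 214) = 1/(-37951) = -1/37951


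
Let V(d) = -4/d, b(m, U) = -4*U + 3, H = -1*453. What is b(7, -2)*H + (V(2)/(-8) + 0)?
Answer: -19931/4 ≈ -4982.8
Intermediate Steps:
H = -453
b(m, U) = 3 - 4*U
b(7, -2)*H + (V(2)/(-8) + 0) = (3 - 4*(-2))*(-453) + ((-4/2)/(-8) + 0) = (3 + 8)*(-453) + (-(-1)/(2*2) + 0) = 11*(-453) + (-⅛*(-2) + 0) = -4983 + (¼ + 0) = -4983 + ¼ = -19931/4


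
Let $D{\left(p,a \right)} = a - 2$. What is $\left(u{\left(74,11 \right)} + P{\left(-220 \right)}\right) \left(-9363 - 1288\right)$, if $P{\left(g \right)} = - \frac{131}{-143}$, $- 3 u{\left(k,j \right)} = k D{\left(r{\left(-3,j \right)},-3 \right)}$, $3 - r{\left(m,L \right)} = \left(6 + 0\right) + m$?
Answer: $- \frac{567730253}{429} \approx -1.3234 \cdot 10^{6}$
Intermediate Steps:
$r{\left(m,L \right)} = -3 - m$ ($r{\left(m,L \right)} = 3 - \left(\left(6 + 0\right) + m\right) = 3 - \left(6 + m\right) = -3 - m$)
$D{\left(p,a \right)} = -2 + a$ ($D{\left(p,a \right)} = a - 2 = -2 + a$)
$u{\left(k,j \right)} = \frac{5 k}{3}$ ($u{\left(k,j \right)} = - \frac{k \left(-2 - 3\right)}{3} = - \frac{k \left(-5\right)}{3} = - \frac{\left(-5\right) k}{3} = \frac{5 k}{3}$)
$P{\left(g \right)} = \frac{131}{143}$ ($P{\left(g \right)} = \left(-131\right) \left(- \frac{1}{143}\right) = \frac{131}{143}$)
$\left(u{\left(74,11 \right)} + P{\left(-220 \right)}\right) \left(-9363 - 1288\right) = \left(\frac{5}{3} \cdot 74 + \frac{131}{143}\right) \left(-9363 - 1288\right) = \left(\frac{370}{3} + \frac{131}{143}\right) \left(-10651\right) = \frac{53303}{429} \left(-10651\right) = - \frac{567730253}{429}$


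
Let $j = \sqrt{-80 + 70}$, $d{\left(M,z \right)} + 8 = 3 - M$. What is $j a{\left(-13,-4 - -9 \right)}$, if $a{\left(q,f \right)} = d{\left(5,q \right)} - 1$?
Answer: $- 11 i \sqrt{10} \approx - 34.785 i$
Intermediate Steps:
$d{\left(M,z \right)} = -5 - M$ ($d{\left(M,z \right)} = -8 - \left(-3 + M\right) = -5 - M$)
$j = i \sqrt{10}$ ($j = \sqrt{-10} = i \sqrt{10} \approx 3.1623 i$)
$a{\left(q,f \right)} = -11$ ($a{\left(q,f \right)} = \left(-5 - 5\right) - 1 = -10 - 1 = -11$)
$j a{\left(-13,-4 - -9 \right)} = i \sqrt{10} \left(-11\right) = - 11 i \sqrt{10}$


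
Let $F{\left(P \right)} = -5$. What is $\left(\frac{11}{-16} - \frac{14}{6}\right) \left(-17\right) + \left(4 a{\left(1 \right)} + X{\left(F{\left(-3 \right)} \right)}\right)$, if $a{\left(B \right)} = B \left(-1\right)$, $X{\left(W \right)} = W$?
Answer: $\frac{2033}{48} \approx 42.354$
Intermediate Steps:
$a{\left(B \right)} = - B$
$\left(\frac{11}{-16} - \frac{14}{6}\right) \left(-17\right) + \left(4 a{\left(1 \right)} + X{\left(F{\left(-3 \right)} \right)}\right) = \left(\frac{11}{-16} - \frac{14}{6}\right) \left(-17\right) - \left(5 - 4 \left(\left(-1\right) 1\right)\right) = \left(11 \left(- \frac{1}{16}\right) - \frac{7}{3}\right) \left(-17\right) + \left(4 \left(-1\right) - 5\right) = \left(- \frac{11}{16} - \frac{7}{3}\right) \left(-17\right) - 9 = \left(- \frac{145}{48}\right) \left(-17\right) - 9 = \frac{2465}{48} - 9 = \frac{2033}{48}$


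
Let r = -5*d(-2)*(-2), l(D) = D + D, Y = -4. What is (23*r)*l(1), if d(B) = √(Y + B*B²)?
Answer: 920*I*√3 ≈ 1593.5*I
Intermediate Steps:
l(D) = 2*D
d(B) = √(-4 + B³) (d(B) = √(-4 + B*B²) = √(-4 + B³))
r = 20*I*√3 (r = -5*√(-4 + (-2)³)*(-2) = -5*√(-4 - 8)*(-2) = -10*I*√3*(-2) = 20*I*√3 ≈ 34.641*I)
(23*r)*l(1) = (23*(20*I*√3))*(2*1) = (460*I*√3)*2 = 920*I*√3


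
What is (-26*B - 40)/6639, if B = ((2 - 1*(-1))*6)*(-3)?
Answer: 1364/6639 ≈ 0.20545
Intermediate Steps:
B = -54 (B = ((2 + 1)*6)*(-3) = (3*6)*(-3) = 18*(-3) = -54)
(-26*B - 40)/6639 = (-26*(-54) - 40)/6639 = (1404 - 40)*(1/6639) = 1364*(1/6639) = 1364/6639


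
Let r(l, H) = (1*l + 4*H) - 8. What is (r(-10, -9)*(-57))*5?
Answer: 15390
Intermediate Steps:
r(l, H) = -8 + l + 4*H (r(l, H) = (l + 4*H) - 8 = -8 + l + 4*H)
(r(-10, -9)*(-57))*5 = ((-8 - 10 + 4*(-9))*(-57))*5 = ((-8 - 10 - 36)*(-57))*5 = -54*(-57)*5 = 3078*5 = 15390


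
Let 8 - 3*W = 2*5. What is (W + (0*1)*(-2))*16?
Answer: -32/3 ≈ -10.667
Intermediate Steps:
W = -⅔ (W = 8/3 - 2*5/3 = 8/3 - ⅓*10 = 8/3 - 10/3 = -⅔ ≈ -0.66667)
(W + (0*1)*(-2))*16 = (-⅔ + (0*1)*(-2))*16 = (-⅔ + 0*(-2))*16 = (-⅔ + 0)*16 = -⅔*16 = -32/3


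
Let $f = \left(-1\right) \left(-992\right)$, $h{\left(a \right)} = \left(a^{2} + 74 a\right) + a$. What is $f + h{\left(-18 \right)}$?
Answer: $-34$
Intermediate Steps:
$h{\left(a \right)} = a^{2} + 75 a$
$f = 992$
$f + h{\left(-18 \right)} = 992 - 18 \left(75 - 18\right) = 992 - 1026 = -34$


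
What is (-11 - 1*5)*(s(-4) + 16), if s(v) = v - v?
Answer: -256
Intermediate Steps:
s(v) = 0
(-11 - 1*5)*(s(-4) + 16) = (-11 - 1*5)*(0 + 16) = (-11 - 5)*16 = -16*16 = -256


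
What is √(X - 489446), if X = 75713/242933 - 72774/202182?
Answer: I*√32798979316220674878893242/8186113301 ≈ 699.6*I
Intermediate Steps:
X = -395233396/8186113301 (X = 75713*(1/242933) - 72774*1/202182 = 75713/242933 - 12129/33697 = -395233396/8186113301 ≈ -0.048281)
√(X - 489446) = √(-395233396/8186113301 - 489446) = √(-4006660805954642/8186113301) = I*√32798979316220674878893242/8186113301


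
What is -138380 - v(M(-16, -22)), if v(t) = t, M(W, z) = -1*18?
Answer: -138362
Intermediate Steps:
M(W, z) = -18
-138380 - v(M(-16, -22)) = -138380 - 1*(-18) = -138380 + 18 = -138362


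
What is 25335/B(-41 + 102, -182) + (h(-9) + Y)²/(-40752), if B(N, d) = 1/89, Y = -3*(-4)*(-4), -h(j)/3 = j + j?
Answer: 2552450579/1132 ≈ 2.2548e+6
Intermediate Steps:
h(j) = -6*j (h(j) = -3*(j + j) = -6*j)
Y = -48 (Y = 12*(-4) = -48)
B(N, d) = 1/89
25335/B(-41 + 102, -182) + (h(-9) + Y)²/(-40752) = 25335/(1/89) + (-6*(-9) - 48)²/(-40752) = 25335*89 + (54 - 48)²*(-1/40752) = 2254815 + 6²*(-1/40752) = 2254815 + 36*(-1/40752) = 2254815 - 1/1132 = 2552450579/1132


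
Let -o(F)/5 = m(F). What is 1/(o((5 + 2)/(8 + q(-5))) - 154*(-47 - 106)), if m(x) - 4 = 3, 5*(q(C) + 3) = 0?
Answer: 1/23527 ≈ 4.2504e-5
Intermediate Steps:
q(C) = -3 (q(C) = -3 + (⅕)*0 = -3 + 0 = -3)
m(x) = 7 (m(x) = 4 + 3 = 7)
o(F) = -35 (o(F) = -5*7 = -35)
1/(o((5 + 2)/(8 + q(-5))) - 154*(-47 - 106)) = 1/(-35 - 154*(-47 - 106)) = 1/(-35 - 154*(-153)) = 1/(-35 + 23562) = 1/23527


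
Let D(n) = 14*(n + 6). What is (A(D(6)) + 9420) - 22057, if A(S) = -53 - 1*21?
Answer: -12711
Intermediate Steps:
D(n) = 84 + 14*n (D(n) = 14*(6 + n) = 84 + 14*n)
A(S) = -74 (A(S) = -53 - 21 = -74)
(A(D(6)) + 9420) - 22057 = (-74 + 9420) - 22057 = 9346 - 22057 = -12711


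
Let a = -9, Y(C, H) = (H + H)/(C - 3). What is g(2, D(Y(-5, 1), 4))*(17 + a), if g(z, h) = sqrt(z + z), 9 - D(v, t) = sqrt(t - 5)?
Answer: 16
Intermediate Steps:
Y(C, H) = 2*H/(-3 + C) (Y(C, H) = (2*H)/(-3 + C) = 2*H/(-3 + C))
D(v, t) = 9 - sqrt(-5 + t) (D(v, t) = 9 - sqrt(t - 5) = 9 - sqrt(-5 + t))
g(z, h) = sqrt(2)*sqrt(z) (g(z, h) = sqrt(2*z) = sqrt(2)*sqrt(z))
g(2, D(Y(-5, 1), 4))*(17 + a) = (sqrt(2)*sqrt(2))*(17 - 9) = 2*8 = 16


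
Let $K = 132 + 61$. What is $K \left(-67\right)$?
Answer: $-12931$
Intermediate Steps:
$K = 193$
$K \left(-67\right) = 193 \left(-67\right) = -12931$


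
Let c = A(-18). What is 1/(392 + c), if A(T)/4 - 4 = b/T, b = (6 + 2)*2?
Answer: 9/3640 ≈ 0.0024725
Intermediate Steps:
b = 16 (b = 8*2 = 16)
A(T) = 16 + 64/T (A(T) = 16 + 4*(16/T) = 16 + 64/T)
c = 112/9 (c = 16 + 64/(-18) = 16 + 64*(-1/18) = 16 - 32/9 = 112/9 ≈ 12.444)
1/(392 + c) = 1/(392 + 112/9) = 1/(3640/9) = 9/3640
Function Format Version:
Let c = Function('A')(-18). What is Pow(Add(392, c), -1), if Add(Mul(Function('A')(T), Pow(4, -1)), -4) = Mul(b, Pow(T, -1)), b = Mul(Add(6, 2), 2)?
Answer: Rational(9, 3640) ≈ 0.0024725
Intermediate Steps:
b = 16 (b = Mul(8, 2) = 16)
Function('A')(T) = Add(16, Mul(64, Pow(T, -1))) (Function('A')(T) = Add(16, Mul(4, Mul(16, Pow(T, -1)))) = Add(16, Mul(64, Pow(T, -1))))
c = Rational(112, 9) (c = Add(16, Mul(64, Pow(-18, -1))) = Add(16, Mul(64, Rational(-1, 18))) = Add(16, Rational(-32, 9)) = Rational(112, 9) ≈ 12.444)
Pow(Add(392, c), -1) = Pow(Add(392, Rational(112, 9)), -1) = Pow(Rational(3640, 9), -1) = Rational(9, 3640)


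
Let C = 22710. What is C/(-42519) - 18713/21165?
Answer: -425438399/299971545 ≈ -1.4183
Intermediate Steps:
C/(-42519) - 18713/21165 = 22710/(-42519) - 18713/21165 = 22710*(-1/42519) - 18713*1/21165 = -7570/14173 - 18713/21165 = -425438399/299971545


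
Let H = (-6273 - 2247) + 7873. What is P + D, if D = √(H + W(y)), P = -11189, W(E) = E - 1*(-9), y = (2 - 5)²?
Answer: -11189 + I*√629 ≈ -11189.0 + 25.08*I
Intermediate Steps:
H = -647 (H = -8520 + 7873 = -647)
y = 9 (y = (-3)² = 9)
W(E) = 9 + E (W(E) = E + 9 = 9 + E)
D = I*√629 (D = √(-647 + (9 + 9)) = √(-647 + 18) = √(-629) = I*√629 ≈ 25.08*I)
P + D = -11189 + I*√629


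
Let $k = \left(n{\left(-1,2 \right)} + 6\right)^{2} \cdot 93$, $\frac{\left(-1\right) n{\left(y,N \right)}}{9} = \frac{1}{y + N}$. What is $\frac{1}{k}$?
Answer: $\frac{1}{837} \approx 0.0011947$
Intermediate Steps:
$n{\left(y,N \right)} = - \frac{9}{N + y}$ ($n{\left(y,N \right)} = - \frac{9}{y + N} = - \frac{9}{N + y}$)
$k = 837$ ($k = \left(- \frac{9}{2 - 1} + 6\right)^{2} \cdot 93 = \left(- \frac{9}{1} + 6\right)^{2} \cdot 93 = \left(\left(-9\right) 1 + 6\right)^{2} \cdot 93 = \left(-9 + 6\right)^{2} \cdot 93 = \left(-3\right)^{2} \cdot 93 = 9 \cdot 93 = 837$)
$\frac{1}{k} = \frac{1}{837}$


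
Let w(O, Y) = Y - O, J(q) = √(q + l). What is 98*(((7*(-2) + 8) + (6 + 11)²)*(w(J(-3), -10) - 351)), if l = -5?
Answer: -10011974 - 55468*I*√2 ≈ -1.0012e+7 - 78444.0*I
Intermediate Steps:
J(q) = √(-5 + q) (J(q) = √(q - 5) = √(-5 + q))
98*(((7*(-2) + 8) + (6 + 11)²)*(w(J(-3), -10) - 351)) = 98*(((7*(-2) + 8) + (6 + 11)²)*((-10 - √(-5 - 3)) - 351)) = 98*(((-14 + 8) + 17²)*((-10 - √(-8)) - 351)) = 98*((-6 + 289)*((-10 - 2*I*√2) - 351)) = 98*(283*((-10 - 2*I*√2) - 351)) = 98*(283*(-361 - 2*I*√2)) = 98*(-102163 - 566*I*√2) = -10011974 - 55468*I*√2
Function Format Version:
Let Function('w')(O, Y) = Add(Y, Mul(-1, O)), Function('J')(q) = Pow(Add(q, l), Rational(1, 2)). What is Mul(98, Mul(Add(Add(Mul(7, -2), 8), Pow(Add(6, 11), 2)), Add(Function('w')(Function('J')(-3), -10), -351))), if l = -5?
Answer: Add(-10011974, Mul(-55468, I, Pow(2, Rational(1, 2)))) ≈ Add(-1.0012e+7, Mul(-78444., I))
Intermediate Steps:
Function('J')(q) = Pow(Add(-5, q), Rational(1, 2)) (Function('J')(q) = Pow(Add(q, -5), Rational(1, 2)) = Pow(Add(-5, q), Rational(1, 2)))
Mul(98, Mul(Add(Add(Mul(7, -2), 8), Pow(Add(6, 11), 2)), Add(Function('w')(Function('J')(-3), -10), -351))) = Mul(98, Mul(Add(Add(Mul(7, -2), 8), Pow(Add(6, 11), 2)), Add(Add(-10, Mul(-1, Pow(Add(-5, -3), Rational(1, 2)))), -351))) = Mul(98, Mul(Add(Add(-14, 8), Pow(17, 2)), Add(Add(-10, Mul(-1, Pow(-8, Rational(1, 2)))), -351))) = Mul(98, Mul(Add(-6, 289), Add(Add(-10, Mul(-1, Mul(2, I, Pow(2, Rational(1, 2))))), -351))) = Mul(98, Mul(283, Add(Add(-10, Mul(-2, I, Pow(2, Rational(1, 2)))), -351))) = Mul(98, Mul(283, Add(-361, Mul(-2, I, Pow(2, Rational(1, 2)))))) = Mul(98, Add(-102163, Mul(-566, I, Pow(2, Rational(1, 2))))) = Add(-10011974, Mul(-55468, I, Pow(2, Rational(1, 2))))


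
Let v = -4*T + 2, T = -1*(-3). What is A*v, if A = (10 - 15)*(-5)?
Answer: -250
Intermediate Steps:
A = 25 (A = -5*(-5) = 25)
T = 3
v = -10 (v = -4*3 + 2 = -12 + 2 = -10)
A*v = 25*(-10) = -250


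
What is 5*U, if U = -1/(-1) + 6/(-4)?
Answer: -5/2 ≈ -2.5000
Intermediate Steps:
U = -1/2 (U = -1*(-1) + 6*(-1/4) = 1 - 3/2 = -1/2 ≈ -0.50000)
5*U = 5*(-1/2) = -5/2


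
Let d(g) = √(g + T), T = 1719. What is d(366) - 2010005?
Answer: -2010005 + √2085 ≈ -2.0100e+6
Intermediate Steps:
d(g) = √(1719 + g) (d(g) = √(g + 1719) = √(1719 + g))
d(366) - 2010005 = √(1719 + 366) - 2010005 = √2085 - 2010005 = -2010005 + √2085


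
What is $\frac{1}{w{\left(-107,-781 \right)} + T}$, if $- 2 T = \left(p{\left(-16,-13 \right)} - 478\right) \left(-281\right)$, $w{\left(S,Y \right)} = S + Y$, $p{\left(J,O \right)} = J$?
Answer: $- \frac{1}{70295} \approx -1.4226 \cdot 10^{-5}$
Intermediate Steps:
$T = -69407$ ($T = - \frac{\left(-16 - 478\right) \left(-281\right)}{2} = - \frac{\left(-494\right) \left(-281\right)}{2} = \left(- \frac{1}{2}\right) 138814 = -69407$)
$\frac{1}{w{\left(-107,-781 \right)} + T} = \frac{1}{\left(-107 - 781\right) - 69407} = \frac{1}{-888 - 69407} = \frac{1}{-70295} = - \frac{1}{70295}$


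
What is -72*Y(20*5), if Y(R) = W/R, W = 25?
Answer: -18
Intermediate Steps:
Y(R) = 25/R
-72*Y(20*5) = -1800/(20*5) = -1800/100 = -72*¼ = -18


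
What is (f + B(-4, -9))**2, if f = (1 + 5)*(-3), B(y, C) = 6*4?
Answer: 36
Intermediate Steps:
B(y, C) = 24
f = -18 (f = 6*(-3) = -18)
(f + B(-4, -9))**2 = (-18 + 24)**2 = 6**2 = 36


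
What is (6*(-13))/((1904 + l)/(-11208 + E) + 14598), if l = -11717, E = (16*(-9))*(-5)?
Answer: -272688/51037879 ≈ -0.0053429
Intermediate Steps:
E = 720 (E = -144*(-5) = 720)
(6*(-13))/((1904 + l)/(-11208 + E) + 14598) = (6*(-13))/((1904 - 11717)/(-11208 + 720) + 14598) = -78/(-9813/(-10488) + 14598) = -78/(-9813*(-1/10488) + 14598) = -78/(3271/3496 + 14598) = -78/(51037879/3496) = (3496/51037879)*(-78) = -272688/51037879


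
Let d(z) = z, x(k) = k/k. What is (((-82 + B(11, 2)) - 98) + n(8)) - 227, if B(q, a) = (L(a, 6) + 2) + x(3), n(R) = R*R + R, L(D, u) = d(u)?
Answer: -326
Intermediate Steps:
x(k) = 1
L(D, u) = u
n(R) = R + R**2 (n(R) = R**2 + R = R + R**2)
B(q, a) = 9 (B(q, a) = (6 + 2) + 1 = 8 + 1 = 9)
(((-82 + B(11, 2)) - 98) + n(8)) - 227 = (((-82 + 9) - 98) + 8*(1 + 8)) - 227 = ((-73 - 98) + 8*9) - 227 = (-171 + 72) - 227 = -99 - 227 = -326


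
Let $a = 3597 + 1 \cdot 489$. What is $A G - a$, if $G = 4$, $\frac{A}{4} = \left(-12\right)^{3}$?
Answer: $-31734$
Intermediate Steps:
$A = -6912$ ($A = 4 \left(-12\right)^{3} = 4 \left(-1728\right) = -6912$)
$a = 4086$ ($a = 3597 + 489 = 4086$)
$A G - a = \left(-6912\right) 4 - 4086 = -27648 - 4086 = -31734$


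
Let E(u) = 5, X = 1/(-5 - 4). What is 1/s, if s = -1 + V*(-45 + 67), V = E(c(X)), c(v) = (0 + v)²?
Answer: 1/109 ≈ 0.0091743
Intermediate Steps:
X = -⅑ (X = 1/(-9) = -⅑ ≈ -0.11111)
c(v) = v²
V = 5
s = 109 (s = -1 + 5*(-45 + 67) = -1 + 5*22 = -1 + 110 = 109)
1/s = 1/109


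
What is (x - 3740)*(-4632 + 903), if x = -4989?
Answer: 32550441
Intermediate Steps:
(x - 3740)*(-4632 + 903) = (-4989 - 3740)*(-4632 + 903) = -8729*(-3729) = 32550441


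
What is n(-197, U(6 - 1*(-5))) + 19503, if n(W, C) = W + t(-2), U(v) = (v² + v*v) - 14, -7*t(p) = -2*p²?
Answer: 135150/7 ≈ 19307.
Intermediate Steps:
t(p) = 2*p²/7 (t(p) = -(-2)*p²/7 = 2*p²/7)
U(v) = -14 + 2*v² (U(v) = (v² + v²) - 14 = 2*v² - 14 = -14 + 2*v²)
n(W, C) = 8/7 + W (n(W, C) = W + (2/7)*(-2)² = W + (2/7)*4 = W + 8/7 = 8/7 + W)
n(-197, U(6 - 1*(-5))) + 19503 = (8/7 - 197) + 19503 = -1371/7 + 19503 = 135150/7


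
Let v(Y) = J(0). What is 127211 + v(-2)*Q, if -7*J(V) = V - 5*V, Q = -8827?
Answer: 127211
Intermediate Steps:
J(V) = 4*V/7 (J(V) = -(V - 5*V)/7 = -(-4)*V/7 = 4*V/7)
v(Y) = 0 (v(Y) = (4/7)*0 = 0)
127211 + v(-2)*Q = 127211 + 0*(-8827) = 127211 + 0 = 127211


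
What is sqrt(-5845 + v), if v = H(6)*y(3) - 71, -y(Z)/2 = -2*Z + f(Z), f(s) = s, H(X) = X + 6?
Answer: 2*I*sqrt(1461) ≈ 76.446*I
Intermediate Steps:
H(X) = 6 + X
y(Z) = 2*Z (y(Z) = -2*(-2*Z + Z) = -(-2)*Z = 2*Z)
v = 1 (v = (6 + 6)*(2*3) - 71 = 12*6 - 71 = 72 - 71 = 1)
sqrt(-5845 + v) = sqrt(-5845 + 1) = sqrt(-5844) = 2*I*sqrt(1461)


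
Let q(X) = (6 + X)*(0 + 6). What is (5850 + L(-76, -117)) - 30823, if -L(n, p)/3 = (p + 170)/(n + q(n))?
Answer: -12386449/496 ≈ -24973.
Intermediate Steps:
q(X) = 36 + 6*X (q(X) = (6 + X)*6 = 36 + 6*X)
L(n, p) = -3*(170 + p)/(36 + 7*n) (L(n, p) = -3*(p + 170)/(n + (36 + 6*n)) = -3*(170 + p)/(36 + 7*n))
(5850 + L(-76, -117)) - 30823 = (5850 + 3*(-170 - 1*(-117))/(36 + 7*(-76))) - 30823 = (5850 + 3*(-170 + 117)/(36 - 532)) - 30823 = (5850 + 3*(-53)/(-496)) - 30823 = (5850 + 3*(-1/496)*(-53)) - 30823 = (5850 + 159/496) - 30823 = 2901759/496 - 30823 = -12386449/496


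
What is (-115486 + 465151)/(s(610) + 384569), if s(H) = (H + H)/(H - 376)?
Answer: 40910805/44995183 ≈ 0.90923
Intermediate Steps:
s(H) = 2*H/(-376 + H) (s(H) = (2*H)/(-376 + H) = 2*H/(-376 + H))
(-115486 + 465151)/(s(610) + 384569) = (-115486 + 465151)/(2*610/(-376 + 610) + 384569) = 349665/(2*610/234 + 384569) = 349665/(2*610*(1/234) + 384569) = 349665/(610/117 + 384569) = 349665/(44995183/117) = 349665*(117/44995183) = 40910805/44995183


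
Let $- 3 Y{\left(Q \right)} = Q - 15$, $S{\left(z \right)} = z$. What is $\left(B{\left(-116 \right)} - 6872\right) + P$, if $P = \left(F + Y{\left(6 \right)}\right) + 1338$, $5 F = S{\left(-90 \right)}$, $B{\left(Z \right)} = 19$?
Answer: $-5530$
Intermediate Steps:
$Y{\left(Q \right)} = 5 - \frac{Q}{3}$ ($Y{\left(Q \right)} = - \frac{Q - 15}{3} = - \frac{-15 + Q}{3} = 5 - \frac{Q}{3}$)
$F = -18$ ($F = \frac{1}{5} \left(-90\right) = -18$)
$P = 1323$ ($P = \left(-18 + \left(5 - 2\right)\right) + 1338 = \left(-18 + 3\right) + 1338 = -15 + 1338 = 1323$)
$\left(B{\left(-116 \right)} - 6872\right) + P = \left(19 - 6872\right) + 1323 = -6853 + 1323 = -5530$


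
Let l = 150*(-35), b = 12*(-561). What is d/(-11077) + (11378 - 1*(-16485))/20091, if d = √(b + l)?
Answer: 27863/20091 - I*√11982/11077 ≈ 1.3868 - 0.0098819*I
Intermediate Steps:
b = -6732
l = -5250
d = I*√11982 (d = √(-6732 - 5250) = √(-11982) = I*√11982 ≈ 109.46*I)
d/(-11077) + (11378 - 1*(-16485))/20091 = (I*√11982)/(-11077) + (11378 - 1*(-16485))/20091 = (I*√11982)*(-1/11077) + (11378 + 16485)*(1/20091) = -I*√11982/11077 + 27863*(1/20091) = -I*√11982/11077 + 27863/20091 = 27863/20091 - I*√11982/11077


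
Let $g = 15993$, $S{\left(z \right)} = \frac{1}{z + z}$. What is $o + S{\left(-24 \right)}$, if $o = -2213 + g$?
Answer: $\frac{661439}{48} \approx 13780.0$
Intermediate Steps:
$S{\left(z \right)} = \frac{1}{2 z}$
$o = 13780$ ($o = -2213 + 15993 = 13780$)
$o + S{\left(-24 \right)} = 13780 + \frac{1}{2 \left(-24\right)} = 13780 + \frac{1}{2} \left(- \frac{1}{24}\right) = 13780 - \frac{1}{48} = \frac{661439}{48}$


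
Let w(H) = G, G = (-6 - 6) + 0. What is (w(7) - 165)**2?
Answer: 31329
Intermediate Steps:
G = -12 (G = -12 + 0 = -12)
w(H) = -12
(w(7) - 165)**2 = (-12 - 165)**2 = (-177)**2 = 31329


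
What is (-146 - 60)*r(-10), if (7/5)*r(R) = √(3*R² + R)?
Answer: -1030*√290/7 ≈ -2505.8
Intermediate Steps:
r(R) = 5*√(R + 3*R²)/7 (r(R) = 5*√(3*R² + R)/7 = 5*√(R + 3*R²)/7)
(-146 - 60)*r(-10) = (-146 - 60)*(5*√(-10*(1 + 3*(-10)))/7) = -1030*√(-10*(1 - 30))/7 = -1030*√(-10*(-29))/7 = -1030*√290/7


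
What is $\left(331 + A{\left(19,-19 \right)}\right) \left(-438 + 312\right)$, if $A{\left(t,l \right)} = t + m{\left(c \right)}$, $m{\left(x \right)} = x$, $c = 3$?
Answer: $-44478$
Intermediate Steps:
$A{\left(t,l \right)} = 3 + t$ ($A{\left(t,l \right)} = t + 3 = 3 + t$)
$\left(331 + A{\left(19,-19 \right)}\right) \left(-438 + 312\right) = \left(331 + \left(3 + 19\right)\right) \left(-438 + 312\right) = \left(331 + 22\right) \left(-126\right) = 353 \left(-126\right) = -44478$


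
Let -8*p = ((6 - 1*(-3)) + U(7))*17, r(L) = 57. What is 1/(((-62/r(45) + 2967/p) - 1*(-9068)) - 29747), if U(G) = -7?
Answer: -969/20715481 ≈ -4.6777e-5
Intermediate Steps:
p = -17/4 (p = -((6 - 1*(-3)) - 7)*17/8 = -((6 + 3) - 7)*17/8 = -(9 - 7)*17/8 = -17/4 ≈ -4.2500)
1/(((-62/r(45) + 2967/p) - 1*(-9068)) - 29747) = 1/(((-62/57 + 2967/(-17/4)) - 1*(-9068)) - 29747) = 1/(((-62*1/57 + 2967*(-4/17)) + 9068) - 29747) = 1/(((-62/57 - 11868/17) + 9068) - 29747) = 1/((-677530/969 + 9068) - 29747) = 1/(8109362/969 - 29747) = 1/(-20715481/969) = -969/20715481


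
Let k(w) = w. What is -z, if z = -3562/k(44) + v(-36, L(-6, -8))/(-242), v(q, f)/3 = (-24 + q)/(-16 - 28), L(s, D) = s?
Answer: 107773/1331 ≈ 80.971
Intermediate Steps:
v(q, f) = 18/11 - 3*q/44 (v(q, f) = 3*((-24 + q)/(-16 - 28)) = 3*((-24 + q)/(-44)) = 3*((-24 + q)*(-1/44)) = 3*(6/11 - q/44) = 18/11 - 3*q/44)
z = -107773/1331 (z = -3562/44 + (18/11 - 3/44*(-36))/(-242) = -3562*1/44 + (18/11 + 27/11)*(-1/242) = -1781/22 + (45/11)*(-1/242) = -1781/22 - 45/2662 = -107773/1331 ≈ -80.971)
-z = -1*(-107773/1331) = 107773/1331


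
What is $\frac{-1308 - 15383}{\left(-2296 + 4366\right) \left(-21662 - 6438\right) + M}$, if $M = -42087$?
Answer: $\frac{16691}{58209087} \approx 0.00028674$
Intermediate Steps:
$\frac{-1308 - 15383}{\left(-2296 + 4366\right) \left(-21662 - 6438\right) + M} = \frac{-1308 - 15383}{\left(-2296 + 4366\right) \left(-21662 - 6438\right) - 42087} = - \frac{16691}{2070 \left(-28100\right) - 42087} = - \frac{16691}{-58167000 - 42087} = - \frac{16691}{-58209087} = \left(-16691\right) \left(- \frac{1}{58209087}\right) = \frac{16691}{58209087}$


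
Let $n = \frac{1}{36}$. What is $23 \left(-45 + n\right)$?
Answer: $- \frac{37237}{36} \approx -1034.4$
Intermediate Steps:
$n = \frac{1}{36} \approx 0.027778$
$23 \left(-45 + n\right) = 23 \left(-45 + \frac{1}{36}\right) = 23 \left(- \frac{1619}{36}\right) = - \frac{37237}{36}$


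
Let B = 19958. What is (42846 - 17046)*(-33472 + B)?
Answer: -348661200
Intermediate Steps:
(42846 - 17046)*(-33472 + B) = (42846 - 17046)*(-33472 + 19958) = 25800*(-13514) = -348661200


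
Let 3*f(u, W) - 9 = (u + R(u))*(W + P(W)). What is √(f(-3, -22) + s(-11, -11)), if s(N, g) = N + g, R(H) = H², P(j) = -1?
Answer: I*√65 ≈ 8.0623*I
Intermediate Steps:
f(u, W) = 3 + (-1 + W)*(u + u²)/3 (f(u, W) = 3 + ((u + u²)*(W - 1))/3 = 3 + ((u + u²)*(-1 + W))/3 = 3 + ((-1 + W)*(u + u²))/3 = 3 + (-1 + W)*(u + u²)/3)
√(f(-3, -22) + s(-11, -11)) = √((3 - ⅓*(-3) - ⅓*(-3)² + (⅓)*(-22)*(-3) + (⅓)*(-22)*(-3)²) + (-11 - 11)) = √((3 + 1 - ⅓*9 + 22 + (⅓)*(-22)*9) - 22) = √((3 + 1 - 3 + 22 - 66) - 22) = √(-43 - 22) = √(-65) = I*√65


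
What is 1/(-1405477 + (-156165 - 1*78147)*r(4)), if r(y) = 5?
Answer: -1/2577037 ≈ -3.8804e-7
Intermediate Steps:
1/(-1405477 + (-156165 - 1*78147)*r(4)) = 1/(-1405477 + (-156165 - 1*78147)*5) = 1/(-1405477 + (-156165 - 78147)*5) = 1/(-1405477 - 234312*5) = 1/(-1405477 - 1171560) = 1/(-2577037) = -1/2577037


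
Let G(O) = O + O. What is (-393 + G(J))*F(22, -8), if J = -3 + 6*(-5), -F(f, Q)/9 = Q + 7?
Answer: -4131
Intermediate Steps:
F(f, Q) = -63 - 9*Q (F(f, Q) = -9*(Q + 7) = -9*(7 + Q) = -63 - 9*Q)
J = -33 (J = -3 - 30 = -33)
G(O) = 2*O
(-393 + G(J))*F(22, -8) = (-393 + 2*(-33))*(-63 - 9*(-8)) = (-393 - 66)*(-63 + 72) = -459*9 = -4131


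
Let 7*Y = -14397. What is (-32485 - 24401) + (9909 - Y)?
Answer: -314442/7 ≈ -44920.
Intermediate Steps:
Y = -14397/7 (Y = (⅐)*(-14397) = -14397/7 ≈ -2056.7)
(-32485 - 24401) + (9909 - Y) = (-32485 - 24401) + (9909 - 1*(-14397/7)) = -56886 + (9909 + 14397/7) = -56886 + 83760/7 = -314442/7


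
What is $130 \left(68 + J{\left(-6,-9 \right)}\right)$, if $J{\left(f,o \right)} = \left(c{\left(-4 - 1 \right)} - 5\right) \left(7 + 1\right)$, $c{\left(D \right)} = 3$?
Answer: $6760$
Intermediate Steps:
$J{\left(f,o \right)} = -16$ ($J{\left(f,o \right)} = \left(3 - 5\right) \left(7 + 1\right) = \left(-2\right) 8 = -16$)
$130 \left(68 + J{\left(-6,-9 \right)}\right) = 130 \left(68 - 16\right) = 130 \cdot 52 = 6760$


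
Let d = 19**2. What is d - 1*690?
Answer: -329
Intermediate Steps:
d = 361
d - 1*690 = 361 - 1*690 = 361 - 690 = -329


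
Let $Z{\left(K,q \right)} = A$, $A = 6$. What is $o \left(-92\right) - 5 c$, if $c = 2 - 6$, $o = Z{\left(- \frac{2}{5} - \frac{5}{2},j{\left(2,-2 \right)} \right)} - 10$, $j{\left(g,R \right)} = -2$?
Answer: $388$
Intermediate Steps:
$Z{\left(K,q \right)} = 6$
$o = -4$ ($o = 6 - 10 = -4$)
$c = -4$ ($c = 2 - 6 = -4$)
$o \left(-92\right) - 5 c = \left(-4\right) \left(-92\right) - -20 = 368 + 20 = 388$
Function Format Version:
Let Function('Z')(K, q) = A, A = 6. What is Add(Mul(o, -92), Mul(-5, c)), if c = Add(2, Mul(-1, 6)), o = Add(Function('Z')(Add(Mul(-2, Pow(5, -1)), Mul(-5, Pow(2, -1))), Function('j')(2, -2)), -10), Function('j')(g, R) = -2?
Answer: 388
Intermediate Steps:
Function('Z')(K, q) = 6
o = -4 (o = Add(6, -10) = -4)
c = -4 (c = Add(2, -6) = -4)
Add(Mul(o, -92), Mul(-5, c)) = Add(Mul(-4, -92), Mul(-5, -4)) = Add(368, 20) = 388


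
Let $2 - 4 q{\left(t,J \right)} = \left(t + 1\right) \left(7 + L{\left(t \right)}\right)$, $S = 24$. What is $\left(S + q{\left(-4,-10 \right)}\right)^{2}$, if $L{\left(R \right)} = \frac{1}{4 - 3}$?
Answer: $\frac{3721}{4} \approx 930.25$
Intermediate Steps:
$L{\left(R \right)} = 1$ ($L{\left(R \right)} = 1^{-1} = 1$)
$q{\left(t,J \right)} = - \frac{3}{2} - 2 t$ ($q{\left(t,J \right)} = \frac{1}{2} - \frac{\left(t + 1\right) \left(7 + 1\right)}{4} = \frac{1}{2} - \frac{\left(1 + t\right) 8}{4} = \frac{1}{2} - \frac{8 + 8 t}{4} = \frac{1}{2} - \left(2 + 2 t\right) = - \frac{3}{2} - 2 t$)
$\left(S + q{\left(-4,-10 \right)}\right)^{2} = \left(24 - - \frac{13}{2}\right)^{2} = \left(24 + \left(- \frac{3}{2} + 8\right)\right)^{2} = \left(24 + \frac{13}{2}\right)^{2} = \left(\frac{61}{2}\right)^{2} = \frac{3721}{4}$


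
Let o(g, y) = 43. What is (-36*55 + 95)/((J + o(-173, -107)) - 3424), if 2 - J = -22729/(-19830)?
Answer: 2875350/5156023 ≈ 0.55767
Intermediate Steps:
J = 16931/19830 (J = 2 - (-22729)/(-19830) = 2 - (-22729)*(-1)/19830 = 2 - 1*22729/19830 = 2 - 22729/19830 = 16931/19830 ≈ 0.85381)
(-36*55 + 95)/((J + o(-173, -107)) - 3424) = (-36*55 + 95)/((16931/19830 + 43) - 3424) = (-1980 + 95)/(869621/19830 - 3424) = -1885/(-67028299/19830) = -1885*(-19830/67028299) = 2875350/5156023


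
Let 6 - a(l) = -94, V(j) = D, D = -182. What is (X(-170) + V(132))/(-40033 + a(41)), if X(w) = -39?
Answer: 13/2349 ≈ 0.0055343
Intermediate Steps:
V(j) = -182
a(l) = 100 (a(l) = 6 - 1*(-94) = 6 + 94 = 100)
(X(-170) + V(132))/(-40033 + a(41)) = (-39 - 182)/(-40033 + 100) = -221/(-39933) = -221*(-1/39933) = 13/2349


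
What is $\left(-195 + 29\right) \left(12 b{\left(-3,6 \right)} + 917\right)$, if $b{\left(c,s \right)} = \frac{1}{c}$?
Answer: $-151558$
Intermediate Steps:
$\left(-195 + 29\right) \left(12 b{\left(-3,6 \right)} + 917\right) = \left(-195 + 29\right) \left(\frac{12}{-3} + 917\right) = - 166 \left(12 \left(- \frac{1}{3}\right) + 917\right) = - 166 \left(-4 + 917\right) = \left(-166\right) 913 = -151558$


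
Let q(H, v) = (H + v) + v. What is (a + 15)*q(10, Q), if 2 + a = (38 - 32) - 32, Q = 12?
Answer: -442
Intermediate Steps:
a = -28 (a = -2 + ((38 - 32) - 32) = -2 + (6 - 32) = -2 - 26 = -28)
q(H, v) = H + 2*v
(a + 15)*q(10, Q) = (-28 + 15)*(10 + 2*12) = -13*(10 + 24) = -13*34 = -442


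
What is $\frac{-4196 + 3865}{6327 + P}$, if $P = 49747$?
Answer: $- \frac{331}{56074} \approx -0.0059029$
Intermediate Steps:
$\frac{-4196 + 3865}{6327 + P} = \frac{-4196 + 3865}{6327 + 49747} = - \frac{331}{56074}$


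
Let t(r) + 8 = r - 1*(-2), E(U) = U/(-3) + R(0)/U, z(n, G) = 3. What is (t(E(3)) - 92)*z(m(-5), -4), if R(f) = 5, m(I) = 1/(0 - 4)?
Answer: -292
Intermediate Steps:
m(I) = -¼ (m(I) = 1/(-4) = -¼)
E(U) = 5/U - U/3 (E(U) = U/(-3) + 5/U = U*(-⅓) + 5/U = -U/3 + 5/U = 5/U - U/3)
t(r) = -6 + r (t(r) = -8 + (r - 1*(-2)) = -8 + (r + 2) = -8 + (2 + r) = -6 + r)
(t(E(3)) - 92)*z(m(-5), -4) = ((-6 + (5/3 - ⅓*3)) - 92)*3 = ((-6 + (5*(⅓) - 1)) - 92)*3 = ((-6 + (5/3 - 1)) - 92)*3 = ((-6 + ⅔) - 92)*3 = (-16/3 - 92)*3 = -292/3*3 = -292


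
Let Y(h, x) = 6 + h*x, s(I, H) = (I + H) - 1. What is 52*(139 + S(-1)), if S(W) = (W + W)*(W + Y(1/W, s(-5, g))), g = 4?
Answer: 6500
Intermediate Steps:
s(I, H) = -1 + H + I (s(I, H) = (H + I) - 1 = -1 + H + I)
S(W) = 2*W*(6 + W - 2/W) (S(W) = (W + W)*(W + (6 + (-1 + 4 - 5)/W)) = (2*W)*(W + (6 - 2/W)) = (2*W)*(6 + W - 2/W) = 2*W*(6 + W - 2/W))
52*(139 + S(-1)) = 52*(139 + (-4 + 2*(-1)*(6 - 1))) = 52*(139 + (-4 + 2*(-1)*5)) = 52*(139 + (-4 - 10)) = 52*(139 - 14) = 52*125 = 6500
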